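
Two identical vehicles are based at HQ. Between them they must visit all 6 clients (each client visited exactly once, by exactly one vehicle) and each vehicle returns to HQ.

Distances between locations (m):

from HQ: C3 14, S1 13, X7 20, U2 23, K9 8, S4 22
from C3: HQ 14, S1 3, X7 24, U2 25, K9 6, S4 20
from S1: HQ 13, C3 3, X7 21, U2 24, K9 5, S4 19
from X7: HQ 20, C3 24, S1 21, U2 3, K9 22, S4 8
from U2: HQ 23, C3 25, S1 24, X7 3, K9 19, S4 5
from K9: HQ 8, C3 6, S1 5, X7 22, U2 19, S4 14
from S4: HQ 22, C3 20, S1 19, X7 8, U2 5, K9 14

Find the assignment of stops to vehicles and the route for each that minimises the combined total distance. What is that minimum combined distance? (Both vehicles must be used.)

80 m — the smallest possible combined total.

There are 2^5 − 1 = 31 ways to divide the 6 stops into two non-empty groups. For each, the best each vehicle can do is its own shortest tour through its group:
  {C3} + {S1, X7, U2, K9, S4}: 28 + 60 = 88
  {S1} + {C3, X7, U2, K9, S4}: 26 + 62 = 88
  {C3, S1} + {X7, U2, K9, S4}: 30 + 50 = 80
  {X7} + {C3, S1, U2, K9, S4}: 40 + 64 = 104
  {C3, X7} + {S1, U2, K9, S4}: 58 + 60 = 118
  {S1, X7} + {C3, U2, K9, S4}: 54 + 62 = 116
  … (31 splits in total)
Best: vehicle 1 HQ → C3 → S1 → HQ = 30; vehicle 2 HQ → X7 → U2 → S4 → K9 → HQ = 50; combined 80.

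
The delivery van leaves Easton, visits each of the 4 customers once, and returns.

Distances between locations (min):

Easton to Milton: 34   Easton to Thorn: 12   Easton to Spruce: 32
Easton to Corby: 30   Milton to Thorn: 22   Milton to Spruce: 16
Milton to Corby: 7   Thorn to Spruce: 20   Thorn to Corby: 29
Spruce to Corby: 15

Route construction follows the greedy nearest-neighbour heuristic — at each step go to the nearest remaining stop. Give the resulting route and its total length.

88 min along Easton → Thorn → Spruce → Corby → Milton → Easton.

Easton → [Thorn:12 / Corby:30 / Spruce:32 / Milton:34] → Thorn (12)
Thorn → [Spruce:20 / Milton:22 / Corby:29] → Spruce (20)
Spruce → [Corby:15 / Milton:16] → Corby (15)
Corby → [Milton:7] → Milton (7)
Return Milton→Easton: 34.
Total = 12 + 20 + 15 + 7 + 34 = 88.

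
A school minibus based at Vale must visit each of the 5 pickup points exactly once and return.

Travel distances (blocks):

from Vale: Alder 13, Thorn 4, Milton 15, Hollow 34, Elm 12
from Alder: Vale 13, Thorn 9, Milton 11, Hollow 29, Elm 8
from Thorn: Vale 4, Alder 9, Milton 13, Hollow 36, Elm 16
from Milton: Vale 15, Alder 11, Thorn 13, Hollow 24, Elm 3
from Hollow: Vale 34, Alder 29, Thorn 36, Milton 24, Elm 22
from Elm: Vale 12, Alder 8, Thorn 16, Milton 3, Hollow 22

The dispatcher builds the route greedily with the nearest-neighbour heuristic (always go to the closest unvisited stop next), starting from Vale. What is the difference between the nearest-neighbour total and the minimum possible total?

From Vale: Thorn=4, Elm=12, Alder=13, Milton=15, Hollow=34 → choose Thorn (4).
From Thorn: Alder=9, Milton=13, Elm=16, Hollow=36 → choose Alder (9).
From Alder: Elm=8, Milton=11, Hollow=29 → choose Elm (8).
From Elm: Milton=3, Hollow=22 → choose Milton (3).
From Milton: Hollow=24 → choose Hollow (24).
NN route Vale → Thorn → Alder → Elm → Milton → Hollow → Vale costs 82.
Optimal: Vale → Thorn → Alder → Hollow → Milton → Elm → Vale costs 81 (by enumerating all 60 distinct tours).
Excess = 82 − 81 = 1.

1 blocks longer than the optimal tour.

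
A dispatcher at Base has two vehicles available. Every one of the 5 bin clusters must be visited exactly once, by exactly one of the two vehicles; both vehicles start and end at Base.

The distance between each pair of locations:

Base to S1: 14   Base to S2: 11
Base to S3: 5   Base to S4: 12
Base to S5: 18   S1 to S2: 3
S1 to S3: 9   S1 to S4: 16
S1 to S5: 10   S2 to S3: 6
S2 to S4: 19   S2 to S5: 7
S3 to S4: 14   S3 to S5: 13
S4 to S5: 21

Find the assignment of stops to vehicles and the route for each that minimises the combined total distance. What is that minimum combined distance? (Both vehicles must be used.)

Try each way of splitting the stops between the two vehicles (each non-empty) and, for each split, find the best tour for each vehicle:
  {S1} + {S2, S3, S4, S5}: 28 + 51 = 79
  {S2} + {S1, S3, S4, S5}: 22 + 56 = 78
  {S1, S2} + {S3, S4, S5}: 28 + 51 = 79
  {S3} + {S1, S2, S4, S5}: 10 + 56 = 66
  {S1, S3} + {S2, S4, S5}: 28 + 51 = 79
  {S2, S3} + {S1, S4, S5}: 22 + 56 = 78
  … (15 splits in total)
Best: vehicle 1 Base → S3 → Base = 10; vehicle 2 Base → S2 → S5 → S1 → S4 → Base = 56; combined 66.

Minimum combined distance: 66.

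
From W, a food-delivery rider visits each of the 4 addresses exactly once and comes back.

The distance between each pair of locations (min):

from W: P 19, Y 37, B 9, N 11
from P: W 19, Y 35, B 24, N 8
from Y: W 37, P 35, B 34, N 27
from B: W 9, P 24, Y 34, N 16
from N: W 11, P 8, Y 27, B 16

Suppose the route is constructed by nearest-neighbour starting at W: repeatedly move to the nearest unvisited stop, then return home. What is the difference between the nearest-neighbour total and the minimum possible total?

8 min longer than the optimal tour.

W: B=9, N=11, P=19, Y=37 ⇒ B
B: N=16, P=24, Y=34 ⇒ N
N: P=8, Y=27 ⇒ P
P: Y=35 ⇒ Y
NN route W → B → N → P → Y → W costs 105.
Optimal: W → P → N → Y → B → W costs 97 (by enumerating all 12 distinct tours).
Excess = 105 − 97 = 8.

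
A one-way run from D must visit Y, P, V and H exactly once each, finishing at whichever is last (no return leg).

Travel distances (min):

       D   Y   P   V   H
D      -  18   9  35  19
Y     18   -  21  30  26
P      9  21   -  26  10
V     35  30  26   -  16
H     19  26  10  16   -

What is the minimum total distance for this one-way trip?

Shortest open route: 65 min.

There are 4! = 24 possible orderings.
D - Y - P - V - H: 18+21+26+16 = 81
D - Y - P - H - V: 18+21+10+16 = 65
D - Y - V - P - H: 18+30+26+10 = 84
D - Y - V - H - P: 18+30+16+10 = 74
D - Y - H - P - V: 18+26+10+26 = 80
D - Y - H - V - P: 18+26+16+26 = 86
D - P - Y - V - H: 9+21+30+16 = 76
D - P - Y - H - V: 9+21+26+16 = 72
D - P - V - Y - H: 9+26+30+26 = 91
D - P - V - H - Y: 9+26+16+26 = 77
D - P - H - Y - V: 9+10+26+30 = 75
D - P - H - V - Y: 9+10+16+30 = 65
D - V - Y - P - H: 35+30+21+10 = 96
D - V - Y - H - P: 35+30+26+10 = 101
… (10 more)
The minimum is 65.
One shortest path: D → Y → P → H → V.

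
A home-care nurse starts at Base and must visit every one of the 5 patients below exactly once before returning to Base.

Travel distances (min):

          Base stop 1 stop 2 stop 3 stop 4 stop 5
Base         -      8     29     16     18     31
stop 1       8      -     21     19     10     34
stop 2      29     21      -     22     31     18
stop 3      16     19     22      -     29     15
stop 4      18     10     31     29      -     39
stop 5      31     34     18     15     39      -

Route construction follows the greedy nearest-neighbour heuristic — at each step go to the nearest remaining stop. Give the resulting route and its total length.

Base → [stop 1:8 / stop 3:16 / stop 4:18 / stop 2:29 / stop 5:31] → stop 1 (8)
stop 1 → [stop 4:10 / stop 3:19 / stop 2:21 / stop 5:34] → stop 4 (10)
stop 4 → [stop 3:29 / stop 2:31 / stop 5:39] → stop 3 (29)
stop 3 → [stop 5:15 / stop 2:22] → stop 5 (15)
stop 5 → [stop 2:18] → stop 2 (18)
Return stop 2→Base: 29.
Total = 8 + 10 + 29 + 15 + 18 + 29 = 109.

Nearest-neighbour total = 109 min; route Base → stop 1 → stop 4 → stop 3 → stop 5 → stop 2 → Base.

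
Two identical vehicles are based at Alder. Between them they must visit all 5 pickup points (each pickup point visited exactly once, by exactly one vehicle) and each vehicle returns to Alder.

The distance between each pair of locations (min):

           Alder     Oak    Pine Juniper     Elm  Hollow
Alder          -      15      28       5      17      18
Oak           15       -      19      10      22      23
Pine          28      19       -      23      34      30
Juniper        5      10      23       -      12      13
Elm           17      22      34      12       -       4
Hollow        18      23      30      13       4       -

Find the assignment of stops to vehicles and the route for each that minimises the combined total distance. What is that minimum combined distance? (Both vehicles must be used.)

95 min — the smallest possible combined total.

There are 2^4 − 1 = 15 ways to divide the 5 stops into two non-empty groups. For each, the best each vehicle can do is its own shortest tour through its group:
  {Oak} + {Pine, Juniper, Elm, Hollow}: 30 + 79 = 109
  {Pine} + {Oak, Juniper, Elm, Hollow}: 56 + 59 = 115
  {Oak, Pine} + {Juniper, Elm, Hollow}: 62 + 39 = 101
  {Juniper} + {Oak, Pine, Elm, Hollow}: 10 + 85 = 95
  {Oak, Juniper} + {Pine, Elm, Hollow}: 30 + 79 = 109
  {Pine, Juniper} + {Oak, Elm, Hollow}: 56 + 59 = 115
  … (15 splits in total)
Best: vehicle 1 Alder → Juniper → Alder = 10; vehicle 2 Alder → Oak → Pine → Hollow → Elm → Alder = 85; combined 95.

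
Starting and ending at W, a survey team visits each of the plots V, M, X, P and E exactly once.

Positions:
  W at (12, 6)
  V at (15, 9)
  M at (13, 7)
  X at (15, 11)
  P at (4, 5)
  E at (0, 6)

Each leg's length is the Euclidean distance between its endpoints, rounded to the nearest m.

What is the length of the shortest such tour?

W - V - M - X - P - E - W: 4+3+4+13+4+12 = 40
W - V - M - X - E - P - W: 4+3+4+16+4+8 = 39
W - V - M - P - X - E - W: 4+3+9+13+16+12 = 57
W - V - M - P - E - X - W: 4+3+9+4+16+6 = 42
W - V - M - E - X - P - W: 4+3+13+16+13+8 = 57
W - V - M - E - P - X - W: 4+3+13+4+13+6 = 43
W - V - X - M - P - E - W: 4+2+4+9+4+12 = 35
W - V - X - M - E - P - W: 4+2+4+13+4+8 = 35
W - V - X - P - M - E - W: 4+2+13+9+13+12 = 53
W - V - X - P - E - M - W: 4+2+13+4+13+1 = 37
W - V - X - E - M - P - W: 4+2+16+13+9+8 = 52
W - V - X - E - P - M - W: 4+2+16+4+9+1 = 36
W - V - P - M - X - E - W: 4+12+9+4+16+12 = 57
W - V - P - M - E - X - W: 4+12+9+13+16+6 = 60
… (46 more)
W - M - V - X - E - P - W: 1+3+2+16+4+8 = 34  ← best
The minimum is 34.
One optimal route: W → M → V → X → E → P → W (or its reverse).

34 m — the shortest possible round trip.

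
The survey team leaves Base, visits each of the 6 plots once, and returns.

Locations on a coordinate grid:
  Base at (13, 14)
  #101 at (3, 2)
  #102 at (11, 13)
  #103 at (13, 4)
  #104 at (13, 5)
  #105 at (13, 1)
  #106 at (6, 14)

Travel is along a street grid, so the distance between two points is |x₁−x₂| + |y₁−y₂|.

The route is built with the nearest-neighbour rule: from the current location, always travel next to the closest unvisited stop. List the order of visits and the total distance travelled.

Total distance 48 via the nearest-neighbour route Base → #102 → #106 → #101 → #105 → #103 → #104 → Base.

At Base the remaining stops are #102 3, #106 7, #104 9, #103 10, #105 13, #101 22; go to #102.
At #102 the remaining stops are #106 6, #104 10, #103 11, #105 14, #101 19; go to #106.
At #106 the remaining stops are #101 15, #104 16, #103 17, #105 20; go to #101.
At #101 the remaining stops are #105 11, #103 12, #104 13; go to #105.
At #105 the remaining stops are #103 3, #104 4; go to #103.
At #103 the remaining stops are #104 1; go to #104.
Return #104→Base: 9.
Total = 3 + 6 + 15 + 11 + 3 + 1 + 9 = 48.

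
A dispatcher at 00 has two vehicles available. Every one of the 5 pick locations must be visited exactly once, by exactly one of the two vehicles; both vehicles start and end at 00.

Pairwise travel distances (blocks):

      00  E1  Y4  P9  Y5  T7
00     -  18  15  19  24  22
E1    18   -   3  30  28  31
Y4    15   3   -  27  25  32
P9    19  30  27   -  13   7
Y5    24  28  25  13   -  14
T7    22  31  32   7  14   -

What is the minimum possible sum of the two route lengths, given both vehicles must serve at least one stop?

Check every non-empty split of the stops between the two vehicles; for each half take its own optimal tour:
  {E1} + {Y4, P9, Y5, T7}: 36 + 80 = 116
  {Y4} + {E1, P9, Y5, T7}: 30 + 86 = 116
  {E1, Y4} + {P9, Y5, T7}: 36 + 64 = 100
  {P9} + {E1, Y4, Y5, T7}: 38 + 82 = 120
  {E1, P9} + {Y4, Y5, T7}: 67 + 76 = 143
  {Y4, P9} + {E1, Y5, T7}: 61 + 82 = 143
  … (15 splits in total)
Best: vehicle 1 00 → E1 → Y4 → 00 = 36; vehicle 2 00 → P9 → T7 → Y5 → 00 = 64; combined 100.

Minimum combined distance: 100 blocks.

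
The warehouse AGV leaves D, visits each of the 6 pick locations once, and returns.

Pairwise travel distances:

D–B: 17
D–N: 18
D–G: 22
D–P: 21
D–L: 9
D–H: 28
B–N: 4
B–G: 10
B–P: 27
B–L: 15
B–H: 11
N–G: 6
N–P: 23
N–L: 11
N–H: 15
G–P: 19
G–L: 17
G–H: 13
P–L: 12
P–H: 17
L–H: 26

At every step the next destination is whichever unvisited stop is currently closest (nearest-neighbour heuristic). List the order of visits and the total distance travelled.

At D the remaining stops are L 9, B 17, N 18, P 21, G 22, H 28; go to L.
At L the remaining stops are N 11, P 12, B 15, G 17, H 26; go to N.
At N the remaining stops are B 4, G 6, H 15, P 23; go to B.
At B the remaining stops are G 10, H 11, P 27; go to G.
At G the remaining stops are H 13, P 19; go to H.
At H the remaining stops are P 17; go to P.
Return P→D: 21.
Total = 9 + 11 + 4 + 10 + 13 + 17 + 21 = 85.

Nearest-neighbour total = 85; route D → L → N → B → G → H → P → D.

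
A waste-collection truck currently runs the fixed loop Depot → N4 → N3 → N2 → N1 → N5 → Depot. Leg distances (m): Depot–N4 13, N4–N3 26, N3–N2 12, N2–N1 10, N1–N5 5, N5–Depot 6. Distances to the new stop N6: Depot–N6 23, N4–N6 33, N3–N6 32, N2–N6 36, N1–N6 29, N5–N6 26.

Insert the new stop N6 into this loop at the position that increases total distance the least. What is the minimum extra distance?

+39 m — insert N6 between N4 and N3.

Insertion cost between consecutive stops i–j is d(i,N6) + d(N6,j) − d(i,j):
  between Depot and N4: 23 + 33 − 13 = 43
  between N4 and N3: 33 + 32 − 26 = 39
  between N3 and N2: 32 + 36 − 12 = 56
  between N2 and N1: 36 + 29 − 10 = 55
  between N1 and N5: 29 + 26 − 5 = 50
  between N5 and Depot: 26 + 23 − 6 = 43
Cheapest insertion is between N4 and N3, adding 39.
New total = 72 + 39 = 111.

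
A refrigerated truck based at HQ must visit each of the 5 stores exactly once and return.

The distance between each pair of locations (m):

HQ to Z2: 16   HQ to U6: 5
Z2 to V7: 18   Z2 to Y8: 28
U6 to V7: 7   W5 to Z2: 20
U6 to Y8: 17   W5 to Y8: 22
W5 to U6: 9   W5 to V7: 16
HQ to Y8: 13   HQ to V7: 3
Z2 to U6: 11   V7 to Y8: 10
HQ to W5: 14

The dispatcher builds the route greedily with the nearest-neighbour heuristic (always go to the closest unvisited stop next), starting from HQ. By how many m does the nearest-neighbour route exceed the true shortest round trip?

HQ: V7=3, U6=5, Y8=13, W5=14, Z2=16 ⇒ V7
V7: U6=7, Y8=10, W5=16, Z2=18 ⇒ U6
U6: W5=9, Z2=11, Y8=17 ⇒ W5
W5: Z2=20, Y8=22 ⇒ Z2
Z2: Y8=28 ⇒ Y8
NN route HQ → V7 → U6 → W5 → Z2 → Y8 → HQ costs 80.
Optimal: HQ → Z2 → U6 → W5 → Y8 → V7 → HQ costs 71 (by enumerating all 60 distinct tours).
Excess = 80 − 71 = 9.

Excess over optimum: 9 m.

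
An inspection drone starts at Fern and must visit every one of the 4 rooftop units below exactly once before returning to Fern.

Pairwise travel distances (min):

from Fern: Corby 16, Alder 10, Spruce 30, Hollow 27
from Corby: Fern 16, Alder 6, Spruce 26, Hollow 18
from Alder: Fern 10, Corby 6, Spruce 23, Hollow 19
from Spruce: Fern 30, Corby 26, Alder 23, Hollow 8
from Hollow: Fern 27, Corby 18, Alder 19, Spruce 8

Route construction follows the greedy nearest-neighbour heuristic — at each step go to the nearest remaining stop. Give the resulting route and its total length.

Nearest-neighbour total = 72 min; route Fern → Alder → Corby → Hollow → Spruce → Fern.

At Fern the remaining stops are Alder 10, Corby 16, Hollow 27, Spruce 30; go to Alder.
At Alder the remaining stops are Corby 6, Hollow 19, Spruce 23; go to Corby.
At Corby the remaining stops are Hollow 18, Spruce 26; go to Hollow.
At Hollow the remaining stops are Spruce 8; go to Spruce.
Return Spruce→Fern: 30.
Total = 10 + 6 + 18 + 8 + 30 = 72.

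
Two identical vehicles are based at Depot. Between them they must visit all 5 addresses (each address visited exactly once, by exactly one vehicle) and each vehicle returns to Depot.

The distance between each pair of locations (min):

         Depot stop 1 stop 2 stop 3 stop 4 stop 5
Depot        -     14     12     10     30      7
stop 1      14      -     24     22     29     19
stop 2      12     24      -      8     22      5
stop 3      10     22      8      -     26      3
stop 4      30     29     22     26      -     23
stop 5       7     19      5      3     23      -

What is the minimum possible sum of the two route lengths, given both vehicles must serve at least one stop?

Minimum combined distance: 97 min.

Try each way of splitting the stops between the two vehicles (each non-empty) and, for each split, find the best tour for each vehicle:
  {stop 1} + {stop 2, stop 3, stop 4, stop 5}: 28 + 70 = 98
  {stop 2} + {stop 1, stop 3, stop 4, stop 5}: 24 + 79 = 103
  {stop 1, stop 2} + {stop 3, stop 4, stop 5}: 50 + 66 = 116
  {stop 3} + {stop 1, stop 2, stop 4, stop 5}: 20 + 77 = 97
  {stop 1, stop 3} + {stop 2, stop 4, stop 5}: 46 + 64 = 110
  {stop 2, stop 3} + {stop 1, stop 4, stop 5}: 30 + 73 = 103
  … (15 splits in total)
Best: vehicle 1 Depot → stop 3 → Depot = 20; vehicle 2 Depot → stop 1 → stop 4 → stop 2 → stop 5 → Depot = 77; combined 97.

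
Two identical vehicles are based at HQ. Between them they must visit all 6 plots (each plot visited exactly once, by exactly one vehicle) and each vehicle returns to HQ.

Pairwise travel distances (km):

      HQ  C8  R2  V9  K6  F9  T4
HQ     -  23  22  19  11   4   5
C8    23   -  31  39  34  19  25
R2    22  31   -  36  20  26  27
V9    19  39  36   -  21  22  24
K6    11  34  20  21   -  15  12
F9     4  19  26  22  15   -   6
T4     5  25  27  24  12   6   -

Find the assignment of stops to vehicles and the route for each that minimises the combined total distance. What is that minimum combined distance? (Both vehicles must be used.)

124 km — the smallest possible combined total.

Check every non-empty split of the stops between the two vehicles; for each half take its own optimal tour:
  {C8} + {R2, V9, K6, F9, T4}: 46 + 96 = 142
  {R2} + {C8, V9, K6, F9, T4}: 44 + 100 = 144
  {C8, R2} + {V9, K6, F9, T4}: 76 + 62 = 138
  {V9} + {C8, R2, K6, F9, T4}: 38 + 91 = 129
  {C8, V9} + {R2, K6, F9, T4}: 81 + 64 = 145
  {R2, V9} + {C8, K6, F9, T4}: 77 + 71 = 148
  … (31 splits in total)
  {C8, R2, V9, K6, F9} + {T4}: 114 + 10 = 124  ← best
Best: vehicle 1 HQ → V9 → K6 → R2 → C8 → F9 → HQ = 114; vehicle 2 HQ → T4 → HQ = 10; combined 124.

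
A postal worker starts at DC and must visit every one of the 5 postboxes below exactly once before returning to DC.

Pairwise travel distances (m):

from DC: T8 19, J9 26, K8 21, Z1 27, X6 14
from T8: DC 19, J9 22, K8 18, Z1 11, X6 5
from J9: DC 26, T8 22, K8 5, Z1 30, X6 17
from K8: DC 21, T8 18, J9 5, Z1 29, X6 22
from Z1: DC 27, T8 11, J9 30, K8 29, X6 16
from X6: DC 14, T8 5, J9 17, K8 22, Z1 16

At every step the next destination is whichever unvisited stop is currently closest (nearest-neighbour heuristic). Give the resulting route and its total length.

Nearest-neighbour total = 90 m; route DC → X6 → T8 → Z1 → K8 → J9 → DC.

At DC the remaining stops are X6 14, T8 19, K8 21, J9 26, Z1 27; go to X6.
At X6 the remaining stops are T8 5, Z1 16, J9 17, K8 22; go to T8.
At T8 the remaining stops are Z1 11, K8 18, J9 22; go to Z1.
At Z1 the remaining stops are K8 29, J9 30; go to K8.
At K8 the remaining stops are J9 5; go to J9.
Return J9→DC: 26.
Total = 14 + 5 + 11 + 29 + 5 + 26 = 90.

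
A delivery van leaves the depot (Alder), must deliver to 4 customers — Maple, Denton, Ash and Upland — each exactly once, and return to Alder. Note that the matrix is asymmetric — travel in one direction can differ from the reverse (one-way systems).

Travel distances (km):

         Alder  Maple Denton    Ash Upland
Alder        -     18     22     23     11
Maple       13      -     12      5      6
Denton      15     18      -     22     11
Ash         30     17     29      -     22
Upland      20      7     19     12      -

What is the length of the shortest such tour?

Alder-Maple-Denton-Ash-Upland-Alder: 18+12+22+22+20 = 94
Alder-Maple-Denton-Upland-Ash-Alder: 18+12+11+12+30 = 83
Alder-Maple-Ash-Denton-Upland-Alder: 18+5+29+11+20 = 83
Alder-Maple-Ash-Upland-Denton-Alder: 18+5+22+19+15 = 79
Alder-Maple-Upland-Denton-Ash-Alder: 18+6+19+22+30 = 95
Alder-Maple-Upland-Ash-Denton-Alder: 18+6+12+29+15 = 80
Alder-Denton-Maple-Ash-Upland-Alder: 22+18+5+22+20 = 87
Alder-Denton-Maple-Upland-Ash-Alder: 22+18+6+12+30 = 88
Alder-Denton-Ash-Maple-Upland-Alder: 22+22+17+6+20 = 87
Alder-Denton-Ash-Upland-Maple-Alder: 22+22+22+7+13 = 86
Alder-Denton-Upland-Maple-Ash-Alder: 22+11+7+5+30 = 75
Alder-Denton-Upland-Ash-Maple-Alder: 22+11+12+17+13 = 75
Alder-Ash-Maple-Denton-Upland-Alder: 23+17+12+11+20 = 83
Alder-Ash-Maple-Upland-Denton-Alder: 23+17+6+19+15 = 80
… (10 more)
Alder-Upland-Maple-Ash-Denton-Alder: 11+7+5+29+15 = 67  ← best
The minimum is 67.
One optimal route: Alder → Upland → Maple → Ash → Denton → Alder.

Minimum total distance: 67 km.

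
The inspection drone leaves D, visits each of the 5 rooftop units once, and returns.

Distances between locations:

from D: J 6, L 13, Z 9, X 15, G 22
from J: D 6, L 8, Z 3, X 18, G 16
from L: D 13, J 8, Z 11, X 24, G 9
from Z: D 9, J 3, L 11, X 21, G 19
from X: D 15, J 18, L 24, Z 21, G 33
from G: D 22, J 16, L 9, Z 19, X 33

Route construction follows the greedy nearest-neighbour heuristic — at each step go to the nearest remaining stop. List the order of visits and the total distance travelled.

Total distance 77 via the nearest-neighbour route D → J → Z → L → G → X → D.

At D the remaining stops are J 6, Z 9, L 13, X 15, G 22; go to J.
At J the remaining stops are Z 3, L 8, G 16, X 18; go to Z.
At Z the remaining stops are L 11, G 19, X 21; go to L.
At L the remaining stops are G 9, X 24; go to G.
At G the remaining stops are X 33; go to X.
Return X→D: 15.
Total = 6 + 3 + 11 + 9 + 33 + 15 = 77.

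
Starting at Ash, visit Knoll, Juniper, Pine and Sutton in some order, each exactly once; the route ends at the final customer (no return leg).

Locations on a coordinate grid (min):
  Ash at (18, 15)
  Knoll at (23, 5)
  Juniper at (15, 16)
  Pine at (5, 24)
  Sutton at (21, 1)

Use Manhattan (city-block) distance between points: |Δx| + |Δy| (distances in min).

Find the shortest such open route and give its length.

60 min — the minimum one-way total.

There are 4! = 24 possible orderings.
Ash - Knoll - Juniper - Pine - Sutton: 15+19+18+39 = 91
Ash - Knoll - Juniper - Sutton - Pine: 15+19+21+39 = 94
Ash - Knoll - Pine - Juniper - Sutton: 15+37+18+21 = 91
Ash - Knoll - Pine - Sutton - Juniper: 15+37+39+21 = 112
Ash - Knoll - Sutton - Juniper - Pine: 15+6+21+18 = 60
Ash - Knoll - Sutton - Pine - Juniper: 15+6+39+18 = 78
Ash - Juniper - Knoll - Pine - Sutton: 4+19+37+39 = 99
Ash - Juniper - Knoll - Sutton - Pine: 4+19+6+39 = 68
Ash - Juniper - Pine - Knoll - Sutton: 4+18+37+6 = 65
Ash - Juniper - Pine - Sutton - Knoll: 4+18+39+6 = 67
Ash - Juniper - Sutton - Knoll - Pine: 4+21+6+37 = 68
Ash - Juniper - Sutton - Pine - Knoll: 4+21+39+37 = 101
Ash - Pine - Knoll - Juniper - Sutton: 22+37+19+21 = 99
Ash - Pine - Knoll - Sutton - Juniper: 22+37+6+21 = 86
… (10 more)
The minimum is 60.
One shortest path: Ash → Knoll → Sutton → Juniper → Pine.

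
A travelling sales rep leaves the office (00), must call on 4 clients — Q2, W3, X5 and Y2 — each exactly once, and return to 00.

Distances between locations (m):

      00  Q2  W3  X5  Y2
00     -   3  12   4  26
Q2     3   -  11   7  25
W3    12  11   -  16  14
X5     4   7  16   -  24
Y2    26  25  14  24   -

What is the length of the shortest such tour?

00→Q2→W3→X5→Y2→00: 3+11+16+24+26 = 80
00→Q2→W3→Y2→X5→00: 3+11+14+24+4 = 56
00→Q2→X5→W3→Y2→00: 3+7+16+14+26 = 66
00→Q2→X5→Y2→W3→00: 3+7+24+14+12 = 60
00→Q2→Y2→W3→X5→00: 3+25+14+16+4 = 62
00→Q2→Y2→X5→W3→00: 3+25+24+16+12 = 80
00→W3→Q2→X5→Y2→00: 12+11+7+24+26 = 80
00→W3→Q2→Y2→X5→00: 12+11+25+24+4 = 76
00→W3→X5→Q2→Y2→00: 12+16+7+25+26 = 86
00→W3→Y2→Q2→X5→00: 12+14+25+7+4 = 62
00→X5→Q2→W3→Y2→00: 4+7+11+14+26 = 62
00→X5→W3→Q2→Y2→00: 4+16+11+25+26 = 82
The minimum is 56.
One optimal route: 00 → Q2 → W3 → Y2 → X5 → 00 (or its reverse).

56 m — the shortest possible round trip.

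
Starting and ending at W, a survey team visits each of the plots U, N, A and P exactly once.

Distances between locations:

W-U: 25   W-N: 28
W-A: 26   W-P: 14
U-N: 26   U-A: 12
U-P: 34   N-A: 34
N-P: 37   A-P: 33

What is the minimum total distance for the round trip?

Minimum total distance: 113.

W → U → N → A → P → W: 25+26+34+33+14 = 132
W → U → N → P → A → W: 25+26+37+33+26 = 147
W → U → A → N → P → W: 25+12+34+37+14 = 122
W → U → A → P → N → W: 25+12+33+37+28 = 135
W → U → P → N → A → W: 25+34+37+34+26 = 156
W → U → P → A → N → W: 25+34+33+34+28 = 154
W → N → U → A → P → W: 28+26+12+33+14 = 113
W → N → U → P → A → W: 28+26+34+33+26 = 147
W → N → A → U → P → W: 28+34+12+34+14 = 122
W → N → P → U → A → W: 28+37+34+12+26 = 137
W → A → U → N → P → W: 26+12+26+37+14 = 115
W → A → N → U → P → W: 26+34+26+34+14 = 134
The minimum is 113.
One optimal route: W → N → U → A → P → W (or its reverse).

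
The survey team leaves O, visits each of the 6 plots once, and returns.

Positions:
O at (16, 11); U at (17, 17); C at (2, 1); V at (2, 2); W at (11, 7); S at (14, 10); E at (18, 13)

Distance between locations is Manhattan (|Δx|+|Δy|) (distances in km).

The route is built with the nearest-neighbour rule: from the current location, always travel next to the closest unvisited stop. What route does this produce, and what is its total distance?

Nearest-neighbour total = 82 km; route O → S → W → E → U → V → C → O.

From O: distances to unvisited — S=3, E=4, U=7, W=9, V=23, C=24. Nearest is S (3).
From S: distances to unvisited — W=6, E=7, U=10, V=20, C=21. Nearest is W (6).
From W: distances to unvisited — E=13, V=14, C=15, U=16. Nearest is E (13).
From E: distances to unvisited — U=5, V=27, C=28. Nearest is U (5).
From U: distances to unvisited — V=30, C=31. Nearest is V (30).
From V: distances to unvisited — C=1. Nearest is C (1).
Return C→O: 24.
Total = 3 + 6 + 13 + 5 + 30 + 1 + 24 = 82.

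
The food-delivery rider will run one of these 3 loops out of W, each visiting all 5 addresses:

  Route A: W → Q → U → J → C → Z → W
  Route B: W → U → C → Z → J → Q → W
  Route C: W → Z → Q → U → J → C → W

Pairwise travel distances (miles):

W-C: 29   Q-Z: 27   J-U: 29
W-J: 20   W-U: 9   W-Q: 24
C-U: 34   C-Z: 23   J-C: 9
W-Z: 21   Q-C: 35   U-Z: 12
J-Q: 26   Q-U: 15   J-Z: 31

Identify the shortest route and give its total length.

Route A: 24 + 15 + 29 + 9 + 23 + 21 = 121
Route B: 9 + 34 + 23 + 31 + 26 + 24 = 147
Route C: 21 + 27 + 15 + 29 + 9 + 29 = 130

Shortest is Route A, total 121 miles.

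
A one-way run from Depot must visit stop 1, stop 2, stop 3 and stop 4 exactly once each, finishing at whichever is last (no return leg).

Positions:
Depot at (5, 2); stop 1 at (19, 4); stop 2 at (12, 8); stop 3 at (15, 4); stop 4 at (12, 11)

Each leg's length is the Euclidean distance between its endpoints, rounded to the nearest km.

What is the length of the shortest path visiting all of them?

There are 4! = 24 possible orderings.
Depot → stop 1 → stop 2 → stop 3 → stop 4: 14+8+5+8 = 35
Depot → stop 1 → stop 2 → stop 4 → stop 3: 14+8+3+8 = 33
Depot → stop 1 → stop 3 → stop 2 → stop 4: 14+4+5+3 = 26
Depot → stop 1 → stop 3 → stop 4 → stop 2: 14+4+8+3 = 29
Depot → stop 1 → stop 4 → stop 2 → stop 3: 14+10+3+5 = 32
Depot → stop 1 → stop 4 → stop 3 → stop 2: 14+10+8+5 = 37
Depot → stop 2 → stop 1 → stop 3 → stop 4: 9+8+4+8 = 29
Depot → stop 2 → stop 1 → stop 4 → stop 3: 9+8+10+8 = 35
Depot → stop 2 → stop 3 → stop 1 → stop 4: 9+5+4+10 = 28
Depot → stop 2 → stop 3 → stop 4 → stop 1: 9+5+8+10 = 32
Depot → stop 2 → stop 4 → stop 1 → stop 3: 9+3+10+4 = 26
Depot → stop 2 → stop 4 → stop 3 → stop 1: 9+3+8+4 = 24
Depot → stop 3 → stop 1 → stop 2 → stop 4: 10+4+8+3 = 25
Depot → stop 3 → stop 1 → stop 4 → stop 2: 10+4+10+3 = 27
… (10 more)
Depot → stop 4 → stop 2 → stop 3 → stop 1: 11+3+5+4 = 23  ← best
The minimum is 23.
One shortest path: Depot → stop 4 → stop 2 → stop 3 → stop 1.

23 km — the minimum one-way total.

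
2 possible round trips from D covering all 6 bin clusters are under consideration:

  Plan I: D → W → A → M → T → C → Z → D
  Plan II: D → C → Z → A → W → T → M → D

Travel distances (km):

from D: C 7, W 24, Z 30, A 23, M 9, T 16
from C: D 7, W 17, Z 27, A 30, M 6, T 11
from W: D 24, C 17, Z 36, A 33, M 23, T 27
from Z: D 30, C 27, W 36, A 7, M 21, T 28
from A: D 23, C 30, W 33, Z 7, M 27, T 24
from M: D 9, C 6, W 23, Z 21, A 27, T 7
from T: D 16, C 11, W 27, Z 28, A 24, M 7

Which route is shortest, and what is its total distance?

117 km — Plan II is the shortest.

Plan I: 24 + 33 + 27 + 7 + 11 + 27 + 30 = 159
Plan II: 7 + 27 + 7 + 33 + 27 + 7 + 9 = 117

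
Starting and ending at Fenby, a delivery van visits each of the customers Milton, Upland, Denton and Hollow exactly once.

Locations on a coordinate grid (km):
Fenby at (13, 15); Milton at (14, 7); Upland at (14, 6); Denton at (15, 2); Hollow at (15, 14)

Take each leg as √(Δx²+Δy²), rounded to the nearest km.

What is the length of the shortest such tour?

Minimum total distance: 27 km.

There are 12 distinct closed tours to check (reversals are equivalent).
Fenby→Milton→Upland→Denton→Hollow→Fenby: 8+1+4+12+2 = 27
Fenby→Milton→Upland→Hollow→Denton→Fenby: 8+1+8+12+13 = 42
Fenby→Milton→Denton→Upland→Hollow→Fenby: 8+5+4+8+2 = 27
Fenby→Milton→Denton→Hollow→Upland→Fenby: 8+5+12+8+9 = 42
Fenby→Milton→Hollow→Upland→Denton→Fenby: 8+7+8+4+13 = 40
Fenby→Milton→Hollow→Denton→Upland→Fenby: 8+7+12+4+9 = 40
Fenby→Upland→Milton→Denton→Hollow→Fenby: 9+1+5+12+2 = 29
Fenby→Upland→Milton→Hollow→Denton→Fenby: 9+1+7+12+13 = 42
Fenby→Upland→Denton→Milton→Hollow→Fenby: 9+4+5+7+2 = 27
Fenby→Upland→Hollow→Milton→Denton→Fenby: 9+8+7+5+13 = 42
Fenby→Denton→Milton→Upland→Hollow→Fenby: 13+5+1+8+2 = 29
Fenby→Denton→Upland→Milton→Hollow→Fenby: 13+4+1+7+2 = 27
The minimum is 27.
One optimal route: Fenby → Milton → Upland → Denton → Hollow → Fenby (or its reverse).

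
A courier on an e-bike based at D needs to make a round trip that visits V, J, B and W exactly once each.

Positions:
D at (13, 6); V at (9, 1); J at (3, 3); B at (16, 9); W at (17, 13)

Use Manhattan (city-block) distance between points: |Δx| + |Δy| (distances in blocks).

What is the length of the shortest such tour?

D→V→J→B→W→D: 9+8+19+5+11 = 52
D→V→J→W→B→D: 9+8+24+5+6 = 52
D→V→B→J→W→D: 9+15+19+24+11 = 78
D→V→B→W→J→D: 9+15+5+24+13 = 66
D→V→W→J→B→D: 9+20+24+19+6 = 78
D→V→W→B→J→D: 9+20+5+19+13 = 66
D→J→V→B→W→D: 13+8+15+5+11 = 52
D→J→V→W→B→D: 13+8+20+5+6 = 52
D→J→B→V→W→D: 13+19+15+20+11 = 78
D→J→W→V→B→D: 13+24+20+15+6 = 78
D→B→V→J→W→D: 6+15+8+24+11 = 64
D→B→J→V→W→D: 6+19+8+20+11 = 64
The minimum is 52.
One optimal route: D → V → J → B → W → D (or its reverse).

52 blocks — the shortest possible round trip.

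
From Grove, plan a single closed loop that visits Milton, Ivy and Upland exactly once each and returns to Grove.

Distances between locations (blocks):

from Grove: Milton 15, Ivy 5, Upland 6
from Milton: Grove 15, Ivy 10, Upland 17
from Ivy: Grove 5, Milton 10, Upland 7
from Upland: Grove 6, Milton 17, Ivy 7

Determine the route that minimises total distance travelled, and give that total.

With 3 stops there are 3!/2 = 3 distinct round trips (a route and its reverse cost the same).
Grove - Milton - Ivy - Upland - Grove: 15+10+7+6 = 38
Grove - Milton - Upland - Ivy - Grove: 15+17+7+5 = 44
Grove - Ivy - Milton - Upland - Grove: 5+10+17+6 = 38
The minimum is 38.
One optimal route: Grove → Milton → Ivy → Upland → Grove (or its reverse).

Minimum total distance: 38 blocks.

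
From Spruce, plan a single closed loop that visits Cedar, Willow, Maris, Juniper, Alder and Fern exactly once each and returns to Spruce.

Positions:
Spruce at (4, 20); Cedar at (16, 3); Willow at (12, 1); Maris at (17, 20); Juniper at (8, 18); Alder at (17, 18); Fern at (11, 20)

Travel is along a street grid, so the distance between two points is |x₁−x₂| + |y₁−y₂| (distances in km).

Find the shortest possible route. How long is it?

Spruce→Cedar→Willow→Maris→Juniper→Alder→Fern→Spruce: 29+6+24+11+9+8+7 = 94
Spruce→Cedar→Willow→Maris→Juniper→Fern→Alder→Spruce: 29+6+24+11+5+8+15 = 98
Spruce→Cedar→Willow→Maris→Alder→Juniper→Fern→Spruce: 29+6+24+2+9+5+7 = 82
Spruce→Cedar→Willow→Maris→Alder→Fern→Juniper→Spruce: 29+6+24+2+8+5+6 = 80
Spruce→Cedar→Willow→Maris→Fern→Juniper→Alder→Spruce: 29+6+24+6+5+9+15 = 94
Spruce→Cedar→Willow→Maris→Fern→Alder→Juniper→Spruce: 29+6+24+6+8+9+6 = 88
Spruce→Cedar→Willow→Juniper→Maris→Alder→Fern→Spruce: 29+6+21+11+2+8+7 = 84
Spruce→Cedar→Willow→Juniper→Maris→Fern→Alder→Spruce: 29+6+21+11+6+8+15 = 96
… (352 more)
Spruce→Juniper→Willow→Cedar→Alder→Maris→Fern→Spruce: 6+21+6+16+2+6+7 = 64  ← best
The minimum is 64.
One optimal route: Spruce → Juniper → Willow → Cedar → Alder → Maris → Fern → Spruce (or its reverse).

64 km — the shortest possible round trip.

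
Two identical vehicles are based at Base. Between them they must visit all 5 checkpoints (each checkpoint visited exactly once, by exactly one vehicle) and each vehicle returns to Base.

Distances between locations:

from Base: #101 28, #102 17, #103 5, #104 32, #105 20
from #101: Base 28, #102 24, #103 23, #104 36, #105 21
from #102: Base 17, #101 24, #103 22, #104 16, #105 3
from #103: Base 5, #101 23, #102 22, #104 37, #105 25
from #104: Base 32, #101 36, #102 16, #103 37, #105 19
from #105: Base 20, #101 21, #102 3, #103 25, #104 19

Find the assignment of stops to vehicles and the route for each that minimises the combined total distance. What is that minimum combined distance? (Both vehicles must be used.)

There are 2^4 − 1 = 15 ways to divide the 5 stops into two non-empty groups. For each, the best each vehicle can do is its own shortest tour through its group:
  {#101} + {#102, #103, #104, #105}: 56 + 81 = 137
  {#102} + {#101, #103, #104, #105}: 34 + 100 = 134
  {#101, #102} + {#103, #104, #105}: 69 + 81 = 150
  {#103} + {#101, #102, #104, #105}: 10 + 100 = 110
  {#101, #103} + {#102, #104, #105}: 56 + 71 = 127
  {#102, #103} + {#101, #104, #105}: 44 + 100 = 144
  … (15 splits in total)
Best: vehicle 1 Base → #103 → Base = 10; vehicle 2 Base → #101 → #105 → #102 → #104 → Base = 100; combined 110.

Minimum combined distance: 110.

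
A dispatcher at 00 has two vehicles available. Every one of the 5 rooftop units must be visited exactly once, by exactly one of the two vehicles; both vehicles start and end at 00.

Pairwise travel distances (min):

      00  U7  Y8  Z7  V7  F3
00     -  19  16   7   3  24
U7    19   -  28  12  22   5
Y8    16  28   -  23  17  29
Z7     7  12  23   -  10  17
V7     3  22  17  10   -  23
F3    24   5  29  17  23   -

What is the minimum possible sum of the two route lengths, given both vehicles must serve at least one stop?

75 min — the smallest possible combined total.

There are 2^4 − 1 = 15 ways to divide the 5 stops into two non-empty groups. For each, the best each vehicle can do is its own shortest tour through its group:
  {U7} + {Y8, Z7, V7, F3}: 38 + 73 = 111
  {Y8} + {U7, Z7, V7, F3}: 32 + 50 = 82
  {U7, Y8} + {Z7, V7, F3}: 63 + 50 = 113
  {Z7} + {U7, Y8, V7, F3}: 14 + 73 = 87
  {U7, Z7} + {Y8, V7, F3}: 38 + 71 = 109
  {Y8, Z7} + {U7, V7, F3}: 46 + 50 = 96
  … (15 splits in total)
  {V7} + {U7, Y8, Z7, F3}: 6 + 69 = 75  ← best
Best: vehicle 1 00 → V7 → 00 = 6; vehicle 2 00 → Y8 → F3 → U7 → Z7 → 00 = 69; combined 75.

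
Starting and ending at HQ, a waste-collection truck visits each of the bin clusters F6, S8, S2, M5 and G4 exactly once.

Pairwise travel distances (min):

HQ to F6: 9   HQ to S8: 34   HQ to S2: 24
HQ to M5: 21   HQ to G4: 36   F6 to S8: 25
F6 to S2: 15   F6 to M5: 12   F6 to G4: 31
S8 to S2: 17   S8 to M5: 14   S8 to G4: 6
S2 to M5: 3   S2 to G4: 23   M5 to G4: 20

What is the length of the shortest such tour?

Minimum total distance: 83 min.

With 5 stops there are 5!/2 = 60 distinct round trips (a route and its reverse cost the same).
HQ→F6→S8→S2→M5→G4→HQ: 9+25+17+3+20+36 = 110
HQ→F6→S8→S2→G4→M5→HQ: 9+25+17+23+20+21 = 115
HQ→F6→S8→M5→S2→G4→HQ: 9+25+14+3+23+36 = 110
HQ→F6→S8→M5→G4→S2→HQ: 9+25+14+20+23+24 = 115
HQ→F6→S8→G4→S2→M5→HQ: 9+25+6+23+3+21 = 87
HQ→F6→S8→G4→M5→S2→HQ: 9+25+6+20+3+24 = 87
HQ→F6→S2→S8→M5→G4→HQ: 9+15+17+14+20+36 = 111
HQ→F6→S2→S8→G4→M5→HQ: 9+15+17+6+20+21 = 88
HQ→F6→S2→M5→S8→G4→HQ: 9+15+3+14+6+36 = 83
HQ→F6→S2→M5→G4→S8→HQ: 9+15+3+20+6+34 = 87
HQ→F6→S2→G4→S8→M5→HQ: 9+15+23+6+14+21 = 88
HQ→F6→S2→G4→M5→S8→HQ: 9+15+23+20+14+34 = 115
HQ→F6→M5→S8→S2→G4→HQ: 9+12+14+17+23+36 = 111
HQ→F6→M5→S8→G4→S2→HQ: 9+12+14+6+23+24 = 88
… (46 more)
The minimum is 83.
One optimal route: HQ → F6 → S2 → M5 → S8 → G4 → HQ (or its reverse).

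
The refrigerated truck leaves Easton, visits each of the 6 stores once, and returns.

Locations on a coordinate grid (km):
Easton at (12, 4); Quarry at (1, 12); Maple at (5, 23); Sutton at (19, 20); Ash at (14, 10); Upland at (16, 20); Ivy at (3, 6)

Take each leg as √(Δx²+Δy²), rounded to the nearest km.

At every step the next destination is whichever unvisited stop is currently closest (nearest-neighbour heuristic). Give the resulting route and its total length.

At Easton the remaining stops are Ash 6, Ivy 9, Quarry 14, Upland 16, Sutton 17, Maple 20; go to Ash.
At Ash the remaining stops are Upland 10, Sutton 11, Ivy 12, Quarry 13, Maple 16; go to Upland.
At Upland the remaining stops are Sutton 3, Maple 11, Quarry 17, Ivy 19; go to Sutton.
At Sutton the remaining stops are Maple 14, Quarry 20, Ivy 21; go to Maple.
At Maple the remaining stops are Quarry 12, Ivy 17; go to Quarry.
At Quarry the remaining stops are Ivy 6; go to Ivy.
Return Ivy→Easton: 9.
Total = 6 + 10 + 3 + 14 + 12 + 6 + 9 = 60.

60 km along Easton → Ash → Upland → Sutton → Maple → Quarry → Ivy → Easton.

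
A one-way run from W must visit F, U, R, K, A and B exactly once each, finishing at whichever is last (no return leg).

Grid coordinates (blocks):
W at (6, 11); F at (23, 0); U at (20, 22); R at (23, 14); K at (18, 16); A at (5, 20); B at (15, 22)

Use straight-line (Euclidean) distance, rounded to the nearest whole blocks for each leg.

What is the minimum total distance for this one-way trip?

Shortest open route: 49 blocks.

There are 6! = 720 possible orderings.
W → F → U → R → K → A → B: 20+22+9+5+14+10 = 80
W → F → U → R → K → B → A: 20+22+9+5+7+10 = 73
W → F → U → R → A → K → B: 20+22+9+19+14+7 = 91
W → F → U → R → A → B → K: 20+22+9+19+10+7 = 87
W → F → U → R → B → K → A: 20+22+9+11+7+14 = 83
W → F → U → R → B → A → K: 20+22+9+11+10+14 = 86
W → F → U → K → R → A → B: 20+22+6+5+19+10 = 82
W → F → U → K → R → B → A: 20+22+6+5+11+10 = 74
… (712 more)
W → A → B → U → K → R → F: 9+10+5+6+5+14 = 49  ← best
The minimum is 49.
One shortest path: W → A → B → U → K → R → F.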